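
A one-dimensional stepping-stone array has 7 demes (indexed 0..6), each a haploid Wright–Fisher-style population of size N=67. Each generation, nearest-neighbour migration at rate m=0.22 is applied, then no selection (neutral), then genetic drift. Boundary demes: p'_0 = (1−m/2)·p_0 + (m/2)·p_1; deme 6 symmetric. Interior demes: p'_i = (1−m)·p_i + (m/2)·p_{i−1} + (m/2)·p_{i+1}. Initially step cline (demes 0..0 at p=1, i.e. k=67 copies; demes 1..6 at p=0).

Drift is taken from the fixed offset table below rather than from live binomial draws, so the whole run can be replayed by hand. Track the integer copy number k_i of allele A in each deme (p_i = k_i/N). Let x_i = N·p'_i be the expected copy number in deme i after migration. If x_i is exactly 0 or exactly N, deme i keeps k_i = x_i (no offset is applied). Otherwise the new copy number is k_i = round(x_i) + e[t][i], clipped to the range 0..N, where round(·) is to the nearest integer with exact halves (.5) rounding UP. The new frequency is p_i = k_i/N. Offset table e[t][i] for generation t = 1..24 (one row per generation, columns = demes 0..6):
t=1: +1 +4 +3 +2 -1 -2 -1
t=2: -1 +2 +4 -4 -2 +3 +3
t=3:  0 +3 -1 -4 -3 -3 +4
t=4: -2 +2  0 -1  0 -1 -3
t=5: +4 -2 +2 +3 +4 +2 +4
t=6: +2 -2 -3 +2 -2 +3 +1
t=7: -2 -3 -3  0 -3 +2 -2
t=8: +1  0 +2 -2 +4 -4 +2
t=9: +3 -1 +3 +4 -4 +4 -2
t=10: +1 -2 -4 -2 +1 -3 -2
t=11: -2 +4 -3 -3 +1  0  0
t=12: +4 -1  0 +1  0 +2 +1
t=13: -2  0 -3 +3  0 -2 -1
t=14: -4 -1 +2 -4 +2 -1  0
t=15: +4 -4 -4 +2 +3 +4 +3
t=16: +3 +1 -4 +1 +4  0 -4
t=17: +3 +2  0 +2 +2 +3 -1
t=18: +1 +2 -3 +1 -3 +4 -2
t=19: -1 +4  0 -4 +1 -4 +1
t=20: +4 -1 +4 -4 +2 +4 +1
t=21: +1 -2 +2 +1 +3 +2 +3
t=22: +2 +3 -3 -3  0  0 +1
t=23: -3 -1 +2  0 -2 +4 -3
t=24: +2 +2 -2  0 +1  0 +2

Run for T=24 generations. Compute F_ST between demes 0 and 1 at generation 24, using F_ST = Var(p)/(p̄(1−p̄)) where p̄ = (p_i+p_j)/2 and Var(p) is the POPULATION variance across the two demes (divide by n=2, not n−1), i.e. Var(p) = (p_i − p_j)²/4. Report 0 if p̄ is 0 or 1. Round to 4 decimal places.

t=0: k=[67 0 0 0 0 0 0]
t=1: x=[59.6300 7.3700 0.0000 0.0000 0.0000 0.0000 0.0000] k=[61 11 0 0 0 0 0]
t=2: x=[55.5000 15.2900 1.2100 0.0000 0.0000 0.0000 0.0000] k=[55 17 5 0 0 0 0]
t=3: x=[50.8200 19.8600 5.7700 0.5500 0.0000 0.0000 0.0000] k=[51 23 5 0 0 0 0]
t=4: x=[47.9200 24.1000 6.4300 0.5500 0.0000 0.0000 0.0000] k=[46 26 6 0 0 0 0]
t=5: x=[43.8000 26.0000 7.5400 0.6600 0.0000 0.0000 0.0000] k=[48 24 10 4 0 0 0]
t=6: x=[45.3600 25.1000 10.8800 4.2200 0.4400 0.0000 0.0000] k=[47 23 8 6 0 0 0]
t=7: x=[44.3600 23.9900 9.4300 5.5600 0.6600 0.0000 0.0000] k=[42 21 6 6 0 0 0]
t=8: x=[39.6900 21.6600 7.6500 5.3400 0.6600 0.0000 0.0000] k=[41 22 10 3 5 0 0]
t=9: x=[38.9100 22.7700 10.5500 3.9900 4.2300 0.5500 0.0000] k=[42 22 14 8 0 5 0]
t=10: x=[39.8000 23.3200 14.2200 7.7800 1.4300 3.9000 0.5500] k=[41 21 10 6 2 1 0]
t=11: x=[38.8000 21.9900 10.7700 6.0000 2.3300 1.0000 0.1100] k=[37 26 8 3 3 1 0]
t=12: x=[35.7900 25.2300 9.4300 3.5500 2.7800 1.1100 0.1100] k=[40 24 9 5 3 3 1]
t=13: x=[38.2400 24.1100 10.2100 5.2200 3.2200 2.7800 1.2200] k=[36 24 7 8 3 1 0]
t=14: x=[34.6800 23.4500 8.9800 7.3400 3.3300 1.1100 0.1100] k=[31 22 11 3 5 0 0]
t=15: x=[30.0100 21.7800 11.3300 4.1000 4.2300 0.5500 0.0000] k=[34 18 7 6 7 5 0]
t=16: x=[32.2400 18.5500 8.1000 6.2200 6.6700 4.6700 0.5500] k=[35 20 4 7 11 5 0]
t=17: x=[33.3500 19.8900 6.0900 7.1100 9.9000 5.1100 0.5500] k=[36 22 6 9 12 8 0]
t=18: x=[34.4600 21.7800 8.0900 9.0000 11.2300 7.5600 0.8800] k=[35 24 5 10 8 12 0]
t=19: x=[33.7900 23.1200 7.6400 9.2300 8.6600 10.2400 1.3200] k=[33 27 8 5 10 6 2]
t=20: x=[32.3400 25.5700 9.7600 5.8800 9.0100 6.0000 2.4400] k=[36 25 14 2 11 10 3]
t=21: x=[34.7900 25.0000 13.8900 4.3100 9.9000 9.3400 3.7700] k=[36 23 16 5 13 11 7]
t=22: x=[34.5700 23.6600 15.5600 7.0900 11.9000 10.7800 7.4400] k=[37 27 13 4 12 11 8]
t=23: x=[35.9000 26.5600 13.5500 5.8700 11.0100 10.7800 8.3300] k=[33 26 16 6 9 15 5]
t=24: x=[32.2300 25.6700 16.0000 7.4300 9.3300 13.2400 6.1000] k=[34 28 14 7 10 13 8]

0.0081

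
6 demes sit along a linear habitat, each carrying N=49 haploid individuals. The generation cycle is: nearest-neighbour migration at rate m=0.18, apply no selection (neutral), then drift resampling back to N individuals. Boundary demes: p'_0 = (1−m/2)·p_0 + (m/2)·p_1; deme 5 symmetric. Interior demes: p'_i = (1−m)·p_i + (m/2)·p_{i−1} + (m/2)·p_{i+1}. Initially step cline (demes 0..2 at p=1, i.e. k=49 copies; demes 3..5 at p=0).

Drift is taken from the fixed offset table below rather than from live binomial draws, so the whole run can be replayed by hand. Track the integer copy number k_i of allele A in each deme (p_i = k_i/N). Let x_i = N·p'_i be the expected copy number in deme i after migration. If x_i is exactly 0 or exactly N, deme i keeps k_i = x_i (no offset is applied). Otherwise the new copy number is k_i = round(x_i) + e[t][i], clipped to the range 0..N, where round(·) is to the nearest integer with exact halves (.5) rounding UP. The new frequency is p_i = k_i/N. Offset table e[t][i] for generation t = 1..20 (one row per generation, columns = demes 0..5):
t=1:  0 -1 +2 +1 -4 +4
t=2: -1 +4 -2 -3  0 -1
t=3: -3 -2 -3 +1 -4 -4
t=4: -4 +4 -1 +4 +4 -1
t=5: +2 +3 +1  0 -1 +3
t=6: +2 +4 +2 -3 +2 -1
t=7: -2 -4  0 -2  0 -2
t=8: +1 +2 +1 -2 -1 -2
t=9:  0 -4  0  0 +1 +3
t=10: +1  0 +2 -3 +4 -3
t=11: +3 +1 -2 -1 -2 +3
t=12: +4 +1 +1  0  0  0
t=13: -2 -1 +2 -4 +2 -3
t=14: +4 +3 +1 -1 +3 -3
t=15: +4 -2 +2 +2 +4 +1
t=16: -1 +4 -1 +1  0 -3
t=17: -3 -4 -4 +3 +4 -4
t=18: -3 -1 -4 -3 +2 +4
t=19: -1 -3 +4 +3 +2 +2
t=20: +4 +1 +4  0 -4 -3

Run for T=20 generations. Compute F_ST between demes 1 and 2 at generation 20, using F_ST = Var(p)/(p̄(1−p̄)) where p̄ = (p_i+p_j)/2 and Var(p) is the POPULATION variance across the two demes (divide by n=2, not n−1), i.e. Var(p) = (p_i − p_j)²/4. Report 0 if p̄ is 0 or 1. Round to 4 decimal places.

0.0005

t=0: k=[49 49 49 0 0 0]
t=1: x=[49.0000 49.0000 44.5900 4.4100 0.0000 0.0000] k=[49 49 47 5 0 0]
t=2: x=[49.0000 48.8200 43.4000 8.3300 0.4500 0.0000] k=[49 49 41 5 0 0]
t=3: x=[49.0000 48.2800 38.4800 7.7900 0.4500 0.0000] k=[49 46 35 9 0 0]
t=4: x=[48.7300 45.2800 33.6500 10.5300 0.8100 0.0000] k=[45 49 33 15 5 0]
t=5: x=[45.3600 47.2000 32.8200 15.7200 5.4500 0.4500] k=[47 49 34 16 4 3]
t=6: x=[47.1800 47.4700 33.7300 16.5400 4.9900 3.0900] k=[49 49 36 14 7 2]
t=7: x=[49.0000 47.8300 35.1900 15.3500 7.1800 2.4500] k=[49 44 35 13 7 0]
t=8: x=[48.5500 43.6400 33.8300 14.4400 6.9100 0.6300] k=[49 46 35 12 6 0]
t=9: x=[48.7300 45.2800 33.9200 13.5300 6.0000 0.5400] k=[49 41 34 14 7 4]
t=10: x=[48.2800 41.0900 32.8300 15.1700 7.3600 4.2700] k=[49 41 35 12 11 1]
t=11: x=[48.2800 41.1800 33.4700 13.9800 10.1900 1.9000] k=[49 42 31 13 8 5]
t=12: x=[48.3700 41.6400 30.3700 14.1700 8.1800 5.2700] k=[49 43 31 14 8 5]
t=13: x=[48.4600 42.4600 30.5500 14.9900 8.2700 5.2700] k=[46 41 33 11 10 2]
t=14: x=[45.5500 40.7300 31.7400 12.8900 9.3700 2.7200] k=[49 44 33 12 12 0]
t=15: x=[48.5500 43.4600 32.1000 13.8900 10.9200 1.0800] k=[49 41 34 16 15 2]
t=16: x=[48.2800 41.0900 33.0100 17.5300 13.9200 3.1700] k=[47 45 32 19 14 0]
t=17: x=[46.8200 44.0100 32.0000 19.7200 13.1900 1.2600] k=[44 40 28 23 17 0]
t=18: x=[43.6400 39.2800 28.6300 22.9100 16.0100 1.5300] k=[41 38 25 20 18 6]
t=19: x=[40.7300 37.1000 25.7200 20.2700 17.1000 7.0800] k=[40 34 30 23 19 9]
t=20: x=[39.4600 34.1800 29.7300 23.2700 18.4600 9.9000] k=[43 35 34 23 14 7]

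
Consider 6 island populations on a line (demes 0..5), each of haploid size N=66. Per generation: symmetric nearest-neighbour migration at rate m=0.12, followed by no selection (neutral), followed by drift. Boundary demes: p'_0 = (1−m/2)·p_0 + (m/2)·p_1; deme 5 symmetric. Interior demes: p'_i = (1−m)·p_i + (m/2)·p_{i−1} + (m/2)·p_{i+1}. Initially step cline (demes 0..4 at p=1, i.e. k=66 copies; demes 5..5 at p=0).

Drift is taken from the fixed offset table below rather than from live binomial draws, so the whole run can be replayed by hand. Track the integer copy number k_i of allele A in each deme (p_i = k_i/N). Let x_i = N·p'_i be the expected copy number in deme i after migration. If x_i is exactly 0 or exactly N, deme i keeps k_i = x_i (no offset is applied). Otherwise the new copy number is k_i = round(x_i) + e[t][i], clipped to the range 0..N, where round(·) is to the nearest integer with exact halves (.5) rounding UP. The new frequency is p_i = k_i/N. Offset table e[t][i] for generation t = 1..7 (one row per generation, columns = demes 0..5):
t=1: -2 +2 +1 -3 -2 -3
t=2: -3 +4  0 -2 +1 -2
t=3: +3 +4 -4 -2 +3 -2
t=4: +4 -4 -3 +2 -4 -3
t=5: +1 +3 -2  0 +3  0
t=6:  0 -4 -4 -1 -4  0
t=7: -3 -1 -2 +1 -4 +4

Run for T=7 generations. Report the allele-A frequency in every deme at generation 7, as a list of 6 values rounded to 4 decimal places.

[0.9545, 0.9091, 0.8030, 0.9242, 0.6212, 0.2424]

t=0: k=[66 66 66 66 66 0]
t=1: x=[66.0000 66.0000 66.0000 66.0000 62.0400 3.9600] k=[66 66 66 66 60 1]
t=2: x=[66.0000 66.0000 66.0000 65.6400 56.8200 4.5400] k=[66 66 66 64 58 3]
t=3: x=[66.0000 66.0000 65.8800 63.7600 55.0600 6.3000] k=[66 66 62 62 58 4]
t=4: x=[66.0000 65.7600 62.2400 61.7600 55.0000 7.2400] k=[66 62 59 64 51 4]
t=5: x=[65.7600 62.0600 59.4800 62.9200 48.9600 6.8200] k=[66 65 57 63 52 7]
t=6: x=[65.9400 64.5800 57.8400 61.9800 49.9600 9.7000] k=[66 61 54 61 46 10]
t=7: x=[65.7000 60.8800 54.8400 59.6800 44.7400 12.1600] k=[63 60 53 61 41 16]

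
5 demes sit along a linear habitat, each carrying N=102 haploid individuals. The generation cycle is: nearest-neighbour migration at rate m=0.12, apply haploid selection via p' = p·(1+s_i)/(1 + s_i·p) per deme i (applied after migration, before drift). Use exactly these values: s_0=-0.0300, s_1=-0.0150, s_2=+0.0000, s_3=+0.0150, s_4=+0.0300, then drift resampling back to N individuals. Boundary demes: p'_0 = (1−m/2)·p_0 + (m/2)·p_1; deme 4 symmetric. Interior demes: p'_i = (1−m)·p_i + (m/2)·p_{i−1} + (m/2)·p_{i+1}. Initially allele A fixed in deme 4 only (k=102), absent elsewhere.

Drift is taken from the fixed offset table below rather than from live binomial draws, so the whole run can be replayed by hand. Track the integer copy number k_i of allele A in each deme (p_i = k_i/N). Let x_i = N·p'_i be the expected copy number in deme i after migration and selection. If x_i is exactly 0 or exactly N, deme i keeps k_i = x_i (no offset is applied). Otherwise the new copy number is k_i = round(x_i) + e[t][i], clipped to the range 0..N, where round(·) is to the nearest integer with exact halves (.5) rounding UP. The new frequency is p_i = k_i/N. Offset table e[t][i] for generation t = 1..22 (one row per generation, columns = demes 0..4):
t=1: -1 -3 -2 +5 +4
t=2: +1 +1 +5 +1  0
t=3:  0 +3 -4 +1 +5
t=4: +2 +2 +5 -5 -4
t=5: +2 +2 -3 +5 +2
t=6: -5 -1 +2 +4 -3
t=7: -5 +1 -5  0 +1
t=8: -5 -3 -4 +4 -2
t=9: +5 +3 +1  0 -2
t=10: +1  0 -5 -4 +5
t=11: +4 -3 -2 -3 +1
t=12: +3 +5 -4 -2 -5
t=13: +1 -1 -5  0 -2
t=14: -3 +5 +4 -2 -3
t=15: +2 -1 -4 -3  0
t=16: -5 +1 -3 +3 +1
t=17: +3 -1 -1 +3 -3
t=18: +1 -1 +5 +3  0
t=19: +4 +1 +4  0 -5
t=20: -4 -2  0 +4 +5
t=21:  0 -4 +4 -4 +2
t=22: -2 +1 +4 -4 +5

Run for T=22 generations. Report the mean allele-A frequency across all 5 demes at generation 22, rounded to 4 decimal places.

t=0: k=[0 0 0 0 102]
t=1: x=[0.0000 0.0000 0.0000 6.2062 96.0479] k=[0 0 0 11 100]
t=2: x=[0.0000 0.0000 0.6600 15.8786 94.8588] k=[0 0 6 17 95]
t=3: x=[0.0000 0.3546 6.3000 21.2696 90.6222] k=[0 3 2 22 96]
t=4: x=[0.1746 2.7197 3.2600 25.5239 91.8338] k=[2 5 8 21 88]
t=5: x=[2.1160 4.9286 8.6000 24.5162 84.4144] k=[4 7 6 30 86]
t=6: x=[4.0596 6.6652 7.5000 32.2474 83.0994] k=[0 6 10 36 80]
t=7: x=[0.3492 5.7968 11.3200 37.4321 77.9082] k=[0 7 6 37 79]
t=8: x=[0.4075 6.4284 7.9200 38.0144 77.0414] k=[0 3 4 42 75]
t=9: x=[0.1746 2.8380 6.2200 42.0675 73.6293] k=[5 6 7 42 72]
t=10: x=[4.9155 5.9152 9.0400 42.0675 70.8433] k=[6 6 4 38 76]
t=11: x=[5.8303 5.7968 6.1600 38.5966 74.3202] k=[10 3 4 36 75]
t=12: x=[9.3189 3.4296 5.8600 36.7694 73.2739] k=[12 8 2 35 68]
t=13: x=[11.4468 7.7708 4.3400 35.3431 66.7053] k=[12 7 0 35 65]
t=14: x=[11.3882 6.7837 2.5200 35.0417 63.9081] k=[8 12 7 33 61]
t=15: x=[8.0122 11.3072 8.8600 33.4539 60.0519] k=[10 10 5 30 60]
t=16: x=[9.7286 9.5681 6.8000 30.6181 58.9371] k=[5 11 4 34 60]
t=17: x=[5.2074 10.0819 6.2200 34.0971 59.1761] k=[8 9 5 37 56]
t=18: x=[7.8368 8.5805 7.1600 36.5685 55.6085] k=[9 8 12 40 56]
t=19: x=[8.6947 8.1855 13.4400 39.6402 55.7881] k=[13 9 17 40 51]
t=20: x=[12.4238 9.5879 17.9000 39.6402 51.0937] k=[8 8 18 44 56]
t=21: x=[7.7783 8.4817 18.9600 43.5311 56.0275] k=[8 4 23 40 58]
t=22: x=[7.5444 5.3035 22.8800 40.4228 57.6623] k=[6 6 27 36 63]

0.2706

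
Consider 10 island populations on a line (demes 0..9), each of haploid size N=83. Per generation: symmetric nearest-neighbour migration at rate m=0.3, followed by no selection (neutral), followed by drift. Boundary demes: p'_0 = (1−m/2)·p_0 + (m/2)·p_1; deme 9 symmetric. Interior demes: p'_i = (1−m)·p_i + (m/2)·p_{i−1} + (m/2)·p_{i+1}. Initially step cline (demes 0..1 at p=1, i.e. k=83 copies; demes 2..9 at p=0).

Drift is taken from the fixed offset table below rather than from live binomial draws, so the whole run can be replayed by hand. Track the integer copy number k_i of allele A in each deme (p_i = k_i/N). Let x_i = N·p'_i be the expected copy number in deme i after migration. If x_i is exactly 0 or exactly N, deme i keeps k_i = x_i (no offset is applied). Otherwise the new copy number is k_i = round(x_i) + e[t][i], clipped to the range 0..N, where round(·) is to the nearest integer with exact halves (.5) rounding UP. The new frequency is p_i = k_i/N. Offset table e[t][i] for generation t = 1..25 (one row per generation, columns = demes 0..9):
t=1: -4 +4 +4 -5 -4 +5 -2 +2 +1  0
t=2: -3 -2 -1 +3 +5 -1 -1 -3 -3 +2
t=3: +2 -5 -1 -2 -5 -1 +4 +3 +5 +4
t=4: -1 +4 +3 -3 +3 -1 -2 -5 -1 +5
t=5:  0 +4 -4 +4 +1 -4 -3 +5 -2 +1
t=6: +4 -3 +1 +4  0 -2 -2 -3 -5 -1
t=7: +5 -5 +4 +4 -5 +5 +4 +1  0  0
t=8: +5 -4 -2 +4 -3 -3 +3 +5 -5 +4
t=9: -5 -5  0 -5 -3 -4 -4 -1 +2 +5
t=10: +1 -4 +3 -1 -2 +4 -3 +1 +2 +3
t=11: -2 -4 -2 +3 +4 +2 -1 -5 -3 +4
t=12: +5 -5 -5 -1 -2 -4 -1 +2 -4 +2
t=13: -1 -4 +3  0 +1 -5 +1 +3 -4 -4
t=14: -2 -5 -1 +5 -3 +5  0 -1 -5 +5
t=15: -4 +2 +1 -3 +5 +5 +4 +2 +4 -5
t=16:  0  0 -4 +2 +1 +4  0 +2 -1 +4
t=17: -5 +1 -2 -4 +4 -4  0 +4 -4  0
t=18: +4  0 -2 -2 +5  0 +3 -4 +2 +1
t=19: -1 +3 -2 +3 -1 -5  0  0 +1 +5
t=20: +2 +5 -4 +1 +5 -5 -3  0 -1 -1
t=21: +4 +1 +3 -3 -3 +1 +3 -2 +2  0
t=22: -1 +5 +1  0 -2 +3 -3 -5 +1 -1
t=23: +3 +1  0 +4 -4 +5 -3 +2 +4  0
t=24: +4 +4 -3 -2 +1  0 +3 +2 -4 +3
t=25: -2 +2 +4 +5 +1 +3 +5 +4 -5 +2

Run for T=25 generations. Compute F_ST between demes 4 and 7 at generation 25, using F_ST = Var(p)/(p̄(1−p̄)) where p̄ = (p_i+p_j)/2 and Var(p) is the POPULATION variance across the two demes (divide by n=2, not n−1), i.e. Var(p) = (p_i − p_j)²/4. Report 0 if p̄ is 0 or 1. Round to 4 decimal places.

t=0: k=[83 83 0 0 0 0 0 0 0 0]
t=1: x=[83.0000 70.5500 12.4500 0.0000 0.0000 0.0000 0.0000 0.0000 0.0000 0.0000] k=[83 75 16 0 0 0 0 0 0 0]
t=2: x=[81.8000 67.3500 22.4500 2.4000 0.0000 0.0000 0.0000 0.0000 0.0000 0.0000] k=[79 65 21 5 0 0 0 0 0 0]
t=3: x=[76.9000 60.5000 25.2000 6.6500 0.7500 0.0000 0.0000 0.0000 0.0000 0.0000] k=[79 56 24 5 0 0 0 0 0 0]
t=4: x=[75.5500 54.6500 25.9500 7.1000 0.7500 0.0000 0.0000 0.0000 0.0000 0.0000] k=[75 59 29 4 4 0 0 0 0 0]
t=5: x=[72.6000 56.9000 29.7500 7.7500 3.4000 0.6000 0.0000 0.0000 0.0000 0.0000] k=[73 61 26 12 4 0 0 0 0 0]
t=6: x=[71.2000 57.5500 29.1500 12.9000 4.6000 0.6000 0.0000 0.0000 0.0000 0.0000] k=[75 55 30 17 5 0 0 0 0 0]
t=7: x=[72.0000 54.2500 31.8000 17.1500 6.0500 0.7500 0.0000 0.0000 0.0000 0.0000] k=[77 49 36 21 1 6 0 0 0 0]
t=8: x=[72.8000 51.2500 35.7000 20.2500 4.7500 4.3500 0.9000 0.0000 0.0000 0.0000] k=[78 47 34 24 2 1 4 0 0 0]
t=9: x=[73.3500 49.7000 34.4500 22.2000 5.1500 1.6000 2.9500 0.6000 0.0000 0.0000] k=[68 45 34 17 2 0 0 0 0 0]
t=10: x=[64.5500 46.8000 33.1000 17.3000 3.9500 0.3000 0.0000 0.0000 0.0000 0.0000] k=[66 43 36 16 2 4 0 0 0 0]
t=11: x=[62.5500 45.4000 34.0500 16.9000 4.4000 3.1000 0.6000 0.0000 0.0000 0.0000] k=[61 41 32 20 8 5 0 0 0 0]
t=12: x=[58.0000 42.6500 31.5500 20.0000 9.3500 4.7000 0.7500 0.0000 0.0000 0.0000] k=[63 38 27 19 7 1 0 0 0 0]
t=13: x=[59.2500 40.1000 27.4500 18.4000 7.9000 1.7500 0.1500 0.0000 0.0000 0.0000] k=[58 36 30 18 9 0 1 0 0 0]
t=14: x=[54.7000 38.4000 29.1000 18.4500 9.0000 1.5000 0.7000 0.1500 0.0000 0.0000] k=[53 33 28 23 6 7 1 0 0 0]
t=15: x=[50.0000 35.2500 28.0000 21.2000 8.7000 5.9500 1.7500 0.1500 0.0000 0.0000] k=[46 37 29 18 14 11 6 2 0 0]
t=16: x=[44.6500 37.1500 28.5500 19.0500 14.1500 10.7000 6.1500 2.3000 0.3000 0.0000] k=[45 37 25 21 15 15 6 4 0 0]
t=17: x=[43.8000 36.4000 26.2000 20.7000 15.9000 13.6500 7.0500 3.7000 0.6000 0.0000] k=[39 37 24 17 20 10 7 8 0 0]
t=18: x=[38.7000 35.3500 24.9000 18.5000 18.0500 11.0500 7.6000 6.6500 1.2000 0.0000] k=[43 35 23 17 23 11 11 3 3 0]
t=19: x=[41.8000 34.4000 23.9000 18.8000 20.3000 12.8000 9.8000 4.2000 2.5500 0.4500] k=[41 37 22 22 19 8 10 4 4 5]
t=20: x=[40.4000 35.3500 24.2500 21.5500 17.8000 9.9500 8.8000 4.9000 4.1500 4.8500] k=[42 40 20 23 23 5 6 5 3 4]
t=21: x=[41.7000 37.3000 23.4500 22.5500 20.3000 7.8500 5.7000 4.8500 3.4500 3.8500] k=[46 38 26 20 17 9 9 3 5 4]
t=22: x=[44.8000 37.4000 26.9000 20.4500 16.2500 10.2000 8.1000 4.2000 4.5500 4.1500] k=[44 42 28 20 14 13 5 0 6 3]
t=23: x=[43.7000 40.2000 28.9000 20.3000 14.7500 11.9500 5.4500 1.6500 4.6500 3.4500] k=[47 41 29 24 11 17 2 4 9 3]
t=24: x=[46.1000 40.1000 30.0500 22.8000 13.8500 13.8500 4.5500 4.4500 7.3500 3.9000] k=[50 44 27 21 15 14 8 6 3 7]
t=25: x=[49.1000 42.3500 28.6500 21.0000 15.7500 13.2500 8.6000 5.8500 4.0500 6.4000] k=[47 44 33 26 17 16 14 10 0 8]

0.0131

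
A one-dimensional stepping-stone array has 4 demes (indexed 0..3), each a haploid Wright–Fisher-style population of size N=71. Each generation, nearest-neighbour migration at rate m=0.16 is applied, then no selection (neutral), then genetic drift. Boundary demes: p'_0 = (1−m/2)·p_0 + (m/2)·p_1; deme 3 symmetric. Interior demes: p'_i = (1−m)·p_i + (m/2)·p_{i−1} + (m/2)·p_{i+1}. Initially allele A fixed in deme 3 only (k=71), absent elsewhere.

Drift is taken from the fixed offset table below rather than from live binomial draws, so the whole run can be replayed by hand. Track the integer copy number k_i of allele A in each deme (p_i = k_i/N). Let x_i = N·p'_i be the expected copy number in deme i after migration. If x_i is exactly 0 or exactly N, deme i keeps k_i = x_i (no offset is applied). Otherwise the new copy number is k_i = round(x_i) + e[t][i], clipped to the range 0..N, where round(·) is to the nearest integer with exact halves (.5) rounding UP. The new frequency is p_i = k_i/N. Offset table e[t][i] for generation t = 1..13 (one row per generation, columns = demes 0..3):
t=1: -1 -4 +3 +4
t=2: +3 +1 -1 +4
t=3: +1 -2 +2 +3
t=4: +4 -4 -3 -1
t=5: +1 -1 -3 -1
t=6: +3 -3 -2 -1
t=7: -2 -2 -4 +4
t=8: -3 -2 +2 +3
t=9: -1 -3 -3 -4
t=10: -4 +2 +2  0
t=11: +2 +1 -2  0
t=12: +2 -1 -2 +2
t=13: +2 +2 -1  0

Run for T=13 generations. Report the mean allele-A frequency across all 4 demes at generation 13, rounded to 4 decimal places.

0.2606

t=0: k=[0 0 0 71]
t=1: x=[0.0000 0.0000 5.6800 65.3200] k=[0 0 9 69]
t=2: x=[0.0000 0.7200 13.0800 64.2000] k=[0 2 12 68]
t=3: x=[0.1600 2.6400 15.6800 63.5200] k=[1 1 18 67]
t=4: x=[1.0000 2.3600 20.5600 63.0800] k=[5 0 18 62]
t=5: x=[4.6000 1.8400 20.0800 58.4800] k=[6 1 17 57]
t=6: x=[5.6000 2.6800 18.9200 53.8000] k=[9 0 17 53]
t=7: x=[8.2800 2.0800 18.5200 50.1200] k=[6 0 15 54]
t=8: x=[5.5200 1.6800 16.9200 50.8800] k=[3 0 19 54]
t=9: x=[2.7600 1.7600 20.2800 51.2000] k=[2 0 17 47]
t=10: x=[1.8400 1.5200 18.0400 44.6000] k=[0 4 20 45]
t=11: x=[0.3200 4.9600 20.7200 43.0000] k=[2 6 19 43]
t=12: x=[2.3200 6.7200 19.8800 41.0800] k=[4 6 18 43]
t=13: x=[4.1600 6.8000 19.0400 41.0000] k=[6 9 18 41]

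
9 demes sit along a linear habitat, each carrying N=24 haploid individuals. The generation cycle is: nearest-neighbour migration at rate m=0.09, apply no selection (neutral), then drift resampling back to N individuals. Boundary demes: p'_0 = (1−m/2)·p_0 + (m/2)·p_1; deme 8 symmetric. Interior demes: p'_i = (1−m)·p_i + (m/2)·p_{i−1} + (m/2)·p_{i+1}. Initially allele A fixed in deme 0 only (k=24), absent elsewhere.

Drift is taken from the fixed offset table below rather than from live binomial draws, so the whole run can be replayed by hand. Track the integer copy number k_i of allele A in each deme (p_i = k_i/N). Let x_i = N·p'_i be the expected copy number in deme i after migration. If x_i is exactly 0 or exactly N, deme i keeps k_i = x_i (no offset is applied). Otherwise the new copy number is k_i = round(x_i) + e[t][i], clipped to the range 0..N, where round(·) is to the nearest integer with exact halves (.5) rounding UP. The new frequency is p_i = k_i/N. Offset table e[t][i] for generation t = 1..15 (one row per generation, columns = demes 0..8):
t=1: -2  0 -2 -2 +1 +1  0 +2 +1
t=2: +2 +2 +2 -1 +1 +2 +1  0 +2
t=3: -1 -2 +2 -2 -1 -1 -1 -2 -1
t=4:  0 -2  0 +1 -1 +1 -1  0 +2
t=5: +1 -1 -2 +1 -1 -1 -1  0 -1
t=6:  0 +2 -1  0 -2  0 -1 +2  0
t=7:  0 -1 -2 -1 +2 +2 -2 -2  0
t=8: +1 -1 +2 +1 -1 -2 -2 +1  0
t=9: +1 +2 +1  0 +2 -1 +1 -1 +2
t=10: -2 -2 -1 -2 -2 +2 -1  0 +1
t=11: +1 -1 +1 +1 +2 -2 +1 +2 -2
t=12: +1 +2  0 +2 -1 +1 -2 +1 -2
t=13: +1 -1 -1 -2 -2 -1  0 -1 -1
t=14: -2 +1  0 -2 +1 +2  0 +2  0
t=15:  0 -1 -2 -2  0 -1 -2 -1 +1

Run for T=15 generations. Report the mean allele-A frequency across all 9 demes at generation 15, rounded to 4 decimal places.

0.0926

t=0: k=[24 0 0 0 0 0 0 0 0]
t=1: x=[22.9200 1.0800 0.0000 0.0000 0.0000 0.0000 0.0000 0.0000 0.0000] k=[21 1 0 0 0 0 0 0 0]
t=2: x=[20.1000 1.8550 0.0450 0.0000 0.0000 0.0000 0.0000 0.0000 0.0000] k=[22 4 2 0 0 0 0 0 0]
t=3: x=[21.1900 4.7200 2.0000 0.0900 0.0000 0.0000 0.0000 0.0000 0.0000] k=[20 3 4 0 0 0 0 0 0]
t=4: x=[19.2350 3.8100 3.7750 0.1800 0.0000 0.0000 0.0000 0.0000 0.0000] k=[19 2 4 1 0 0 0 0 0]
t=5: x=[18.2350 2.8550 3.7750 1.0900 0.0450 0.0000 0.0000 0.0000 0.0000] k=[19 2 2 2 0 0 0 0 0]
t=6: x=[18.2350 2.7650 2.0000 1.9100 0.0900 0.0000 0.0000 0.0000 0.0000] k=[18 5 1 2 0 0 0 0 0]
t=7: x=[17.4150 5.4050 1.2250 1.8650 0.0900 0.0000 0.0000 0.0000 0.0000] k=[17 4 0 1 2 0 0 0 0]
t=8: x=[16.4150 4.4050 0.2250 1.0000 1.8650 0.0900 0.0000 0.0000 0.0000] k=[17 3 2 2 1 0 0 0 0]
t=9: x=[16.3700 3.5850 2.0450 1.9550 1.0000 0.0450 0.0000 0.0000 0.0000] k=[17 6 3 2 3 0 0 0 0]
t=10: x=[16.5050 6.3600 3.0900 2.0900 2.8200 0.1350 0.0000 0.0000 0.0000] k=[15 4 2 0 1 2 0 0 0]
t=11: x=[14.5050 4.4050 2.0000 0.1350 1.0000 1.8650 0.0900 0.0000 0.0000] k=[16 3 3 1 3 0 1 0 0]
t=12: x=[15.4150 3.5850 2.9100 1.1800 2.7750 0.1800 0.9100 0.0450 0.0000] k=[16 6 3 3 2 1 0 1 0]
t=13: x=[15.5500 6.3150 3.1350 2.9550 2.0000 1.0000 0.0900 0.9100 0.0450] k=[17 5 2 1 0 0 0 0 0]
t=14: x=[16.4600 5.4050 2.0900 1.0000 0.0450 0.0000 0.0000 0.0000 0.0000] k=[14 6 2 0 1 0 0 0 0]
t=15: x=[13.6400 6.1800 2.0900 0.1350 0.9100 0.0450 0.0000 0.0000 0.0000] k=[14 5 0 0 1 0 0 0 0]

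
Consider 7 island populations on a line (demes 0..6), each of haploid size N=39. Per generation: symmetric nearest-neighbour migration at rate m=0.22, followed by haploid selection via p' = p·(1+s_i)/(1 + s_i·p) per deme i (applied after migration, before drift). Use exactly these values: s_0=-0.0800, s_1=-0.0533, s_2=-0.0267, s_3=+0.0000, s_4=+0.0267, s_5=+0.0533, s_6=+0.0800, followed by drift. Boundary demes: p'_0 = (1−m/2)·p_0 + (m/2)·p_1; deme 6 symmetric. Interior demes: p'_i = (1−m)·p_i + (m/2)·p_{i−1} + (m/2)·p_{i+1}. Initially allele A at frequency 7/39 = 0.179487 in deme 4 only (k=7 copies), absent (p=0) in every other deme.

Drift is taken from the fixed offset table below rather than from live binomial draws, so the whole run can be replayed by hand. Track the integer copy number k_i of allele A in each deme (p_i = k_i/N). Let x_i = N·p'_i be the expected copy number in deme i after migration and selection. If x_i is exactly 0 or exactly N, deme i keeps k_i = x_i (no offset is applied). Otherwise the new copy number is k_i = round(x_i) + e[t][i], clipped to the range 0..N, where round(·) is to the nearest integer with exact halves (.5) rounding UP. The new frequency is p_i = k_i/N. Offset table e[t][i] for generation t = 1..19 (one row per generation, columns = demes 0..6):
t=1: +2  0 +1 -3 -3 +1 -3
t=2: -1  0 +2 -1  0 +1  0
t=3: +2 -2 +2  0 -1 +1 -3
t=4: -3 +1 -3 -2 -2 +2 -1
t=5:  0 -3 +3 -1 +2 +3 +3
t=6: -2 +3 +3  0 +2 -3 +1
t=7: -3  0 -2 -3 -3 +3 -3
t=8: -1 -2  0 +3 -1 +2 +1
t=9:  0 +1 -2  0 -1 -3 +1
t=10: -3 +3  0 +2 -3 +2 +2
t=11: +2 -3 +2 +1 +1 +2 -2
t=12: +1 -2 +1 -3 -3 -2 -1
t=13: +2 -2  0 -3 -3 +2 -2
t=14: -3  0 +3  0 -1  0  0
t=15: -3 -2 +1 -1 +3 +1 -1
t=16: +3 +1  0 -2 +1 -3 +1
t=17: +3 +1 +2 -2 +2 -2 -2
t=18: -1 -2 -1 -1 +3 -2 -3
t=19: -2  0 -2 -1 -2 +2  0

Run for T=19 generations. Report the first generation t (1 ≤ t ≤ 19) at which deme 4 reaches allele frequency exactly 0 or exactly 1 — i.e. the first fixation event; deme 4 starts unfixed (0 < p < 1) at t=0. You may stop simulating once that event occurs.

4

t=0: k=[0 0 0 0 7 0 0]
t=1: x=[0.0000 0.0000 0.0000 0.7700 5.5849 0.8102 0.0000] k=[0 0 0 0 3 2 0]
t=2: x=[0.0000 0.0000 0.0000 0.3300 2.6238 1.9856 0.2375] k=[0 0 0 0 3 3 0]
t=3: x=[0.0000 0.0000 0.0000 0.3300 2.7363 2.8021 0.3562] k=[0 0 0 0 2 4 0]
t=4: x=[0.0000 0.0000 0.0000 0.2200 2.0506 3.5020 0.4748] k=[0 0 0 0 0 6 0]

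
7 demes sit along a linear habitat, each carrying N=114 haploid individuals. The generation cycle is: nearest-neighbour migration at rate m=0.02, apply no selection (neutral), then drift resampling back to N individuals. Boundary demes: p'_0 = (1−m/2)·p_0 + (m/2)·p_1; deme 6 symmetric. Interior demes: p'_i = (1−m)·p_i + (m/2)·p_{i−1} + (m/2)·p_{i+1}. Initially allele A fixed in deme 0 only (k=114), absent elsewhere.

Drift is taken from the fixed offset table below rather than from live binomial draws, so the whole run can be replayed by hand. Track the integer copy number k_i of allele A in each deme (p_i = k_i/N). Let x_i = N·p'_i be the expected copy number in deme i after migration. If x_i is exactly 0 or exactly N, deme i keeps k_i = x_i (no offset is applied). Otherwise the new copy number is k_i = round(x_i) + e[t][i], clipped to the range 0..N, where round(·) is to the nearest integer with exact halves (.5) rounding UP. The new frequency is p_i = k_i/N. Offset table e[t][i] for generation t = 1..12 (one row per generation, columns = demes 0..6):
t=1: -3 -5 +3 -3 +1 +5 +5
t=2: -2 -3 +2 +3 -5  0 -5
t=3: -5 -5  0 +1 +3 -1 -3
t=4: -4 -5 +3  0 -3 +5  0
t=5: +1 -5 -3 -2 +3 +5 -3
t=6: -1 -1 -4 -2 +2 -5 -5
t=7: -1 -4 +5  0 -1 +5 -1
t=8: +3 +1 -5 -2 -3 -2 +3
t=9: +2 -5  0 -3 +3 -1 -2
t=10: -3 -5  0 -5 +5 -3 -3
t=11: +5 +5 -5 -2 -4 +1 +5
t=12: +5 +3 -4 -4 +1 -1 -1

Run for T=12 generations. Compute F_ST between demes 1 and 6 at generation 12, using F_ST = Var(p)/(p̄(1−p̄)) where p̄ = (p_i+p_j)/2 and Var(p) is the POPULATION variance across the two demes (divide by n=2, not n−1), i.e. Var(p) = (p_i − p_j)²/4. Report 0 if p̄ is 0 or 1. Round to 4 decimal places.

0.0459

t=0: k=[114 0 0 0 0 0 0]
t=1: x=[112.8600 1.1400 0.0000 0.0000 0.0000 0.0000 0.0000] k=[110 0 0 0 0 0 0]
t=2: x=[108.9000 1.1000 0.0000 0.0000 0.0000 0.0000 0.0000] k=[107 0 0 0 0 0 0]
t=3: x=[105.9300 1.0700 0.0000 0.0000 0.0000 0.0000 0.0000] k=[101 0 0 0 0 0 0]
t=4: x=[99.9900 1.0100 0.0000 0.0000 0.0000 0.0000 0.0000] k=[96 0 0 0 0 0 0]
t=5: x=[95.0400 0.9600 0.0000 0.0000 0.0000 0.0000 0.0000] k=[96 0 0 0 0 0 0]
t=6: x=[95.0400 0.9600 0.0000 0.0000 0.0000 0.0000 0.0000] k=[94 0 0 0 0 0 0]
t=7: x=[93.0600 0.9400 0.0000 0.0000 0.0000 0.0000 0.0000] k=[92 0 0 0 0 0 0]
t=8: x=[91.0800 0.9200 0.0000 0.0000 0.0000 0.0000 0.0000] k=[94 2 0 0 0 0 0]
t=9: x=[93.0800 2.9000 0.0200 0.0000 0.0000 0.0000 0.0000] k=[95 0 0 0 0 0 0]
t=10: x=[94.0500 0.9500 0.0000 0.0000 0.0000 0.0000 0.0000] k=[91 0 0 0 0 0 0]
t=11: x=[90.0900 0.9100 0.0000 0.0000 0.0000 0.0000 0.0000] k=[95 6 0 0 0 0 0]
t=12: x=[94.1100 6.8300 0.0600 0.0000 0.0000 0.0000 0.0000] k=[99 10 0 0 0 0 0]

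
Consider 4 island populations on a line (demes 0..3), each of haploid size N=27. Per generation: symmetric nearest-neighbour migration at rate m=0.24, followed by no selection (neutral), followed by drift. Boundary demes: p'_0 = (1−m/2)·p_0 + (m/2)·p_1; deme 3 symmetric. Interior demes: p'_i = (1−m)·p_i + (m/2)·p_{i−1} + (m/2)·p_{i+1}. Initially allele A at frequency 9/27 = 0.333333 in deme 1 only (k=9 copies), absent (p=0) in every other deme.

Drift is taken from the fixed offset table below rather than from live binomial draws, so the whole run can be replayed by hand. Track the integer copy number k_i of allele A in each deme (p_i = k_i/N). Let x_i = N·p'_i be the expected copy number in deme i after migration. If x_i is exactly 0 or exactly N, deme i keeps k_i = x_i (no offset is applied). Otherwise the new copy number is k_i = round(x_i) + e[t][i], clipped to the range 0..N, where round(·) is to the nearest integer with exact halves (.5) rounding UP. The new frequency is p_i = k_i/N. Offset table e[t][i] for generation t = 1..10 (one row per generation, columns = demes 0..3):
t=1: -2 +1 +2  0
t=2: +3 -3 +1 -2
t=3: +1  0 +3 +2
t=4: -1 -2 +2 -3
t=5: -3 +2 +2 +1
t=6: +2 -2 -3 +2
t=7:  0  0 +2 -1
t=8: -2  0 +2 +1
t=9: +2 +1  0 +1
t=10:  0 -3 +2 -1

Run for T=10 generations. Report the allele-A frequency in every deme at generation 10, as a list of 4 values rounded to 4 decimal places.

t=0: k=[0 9 0 0]
t=1: x=[1.0800 6.8400 1.0800 0.0000] k=[0 8 3 0]
t=2: x=[0.9600 6.4400 3.2400 0.3600] k=[4 3 4 0]
t=3: x=[3.8800 3.2400 3.4000 0.4800] k=[5 3 6 2]
t=4: x=[4.7600 3.6000 5.1600 2.4800] k=[4 2 7 0]
t=5: x=[3.7600 2.8400 5.5600 0.8400] k=[1 5 8 2]
t=6: x=[1.4800 4.8800 6.9200 2.7200] k=[3 3 4 5]
t=7: x=[3.0000 3.1200 4.0000 4.8800] k=[3 3 6 4]
t=8: x=[3.0000 3.3600 5.4000 4.2400] k=[1 3 7 5]
t=9: x=[1.2400 3.2400 6.2800 5.2400] k=[3 4 6 6]
t=10: x=[3.1200 4.1200 5.7600 6.0000] k=[3 1 8 5]

[0.1111, 0.0370, 0.2963, 0.1852]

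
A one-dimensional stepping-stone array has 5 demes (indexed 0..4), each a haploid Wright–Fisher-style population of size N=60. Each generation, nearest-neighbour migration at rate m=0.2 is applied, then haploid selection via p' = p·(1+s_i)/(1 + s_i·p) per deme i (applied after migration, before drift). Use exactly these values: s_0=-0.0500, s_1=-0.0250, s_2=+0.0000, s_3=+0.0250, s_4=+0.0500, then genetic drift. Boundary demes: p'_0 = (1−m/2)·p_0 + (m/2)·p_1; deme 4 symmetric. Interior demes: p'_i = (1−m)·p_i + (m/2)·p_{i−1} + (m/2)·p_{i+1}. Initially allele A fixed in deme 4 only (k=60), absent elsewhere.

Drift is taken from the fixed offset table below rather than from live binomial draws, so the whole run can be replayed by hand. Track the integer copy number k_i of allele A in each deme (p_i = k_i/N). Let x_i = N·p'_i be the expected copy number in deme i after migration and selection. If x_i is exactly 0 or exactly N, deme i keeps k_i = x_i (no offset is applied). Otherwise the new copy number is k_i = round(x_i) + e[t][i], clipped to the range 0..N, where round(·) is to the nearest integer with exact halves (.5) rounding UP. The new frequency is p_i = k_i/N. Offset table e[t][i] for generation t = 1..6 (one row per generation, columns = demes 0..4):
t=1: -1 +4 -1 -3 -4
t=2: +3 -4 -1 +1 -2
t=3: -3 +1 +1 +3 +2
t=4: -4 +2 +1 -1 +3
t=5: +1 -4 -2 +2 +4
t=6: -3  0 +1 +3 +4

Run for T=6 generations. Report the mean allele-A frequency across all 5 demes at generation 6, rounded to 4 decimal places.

t=0: k=[0 0 0 0 60]
t=1: x=[0.0000 0.0000 0.0000 6.1347 54.2584] k=[0 0 0 3 50]
t=2: x=[0.0000 0.0000 0.3000 7.5617 45.8347] k=[0 0 0 9 44]
t=3: x=[0.0000 0.0000 0.9000 11.8328 41.1366] k=[0 0 2 15 43]
t=4: x=[0.0000 0.1950 3.1000 16.7970 40.8418] k=[0 2 4 16 44]
t=5: x=[0.1900 1.9516 5.0000 17.9087 41.8240] k=[1 0 3 20 46]
t=6: x=[0.8556 0.3901 4.4000 21.2376 43.9794] k=[0 0 5 24 48]

0.2567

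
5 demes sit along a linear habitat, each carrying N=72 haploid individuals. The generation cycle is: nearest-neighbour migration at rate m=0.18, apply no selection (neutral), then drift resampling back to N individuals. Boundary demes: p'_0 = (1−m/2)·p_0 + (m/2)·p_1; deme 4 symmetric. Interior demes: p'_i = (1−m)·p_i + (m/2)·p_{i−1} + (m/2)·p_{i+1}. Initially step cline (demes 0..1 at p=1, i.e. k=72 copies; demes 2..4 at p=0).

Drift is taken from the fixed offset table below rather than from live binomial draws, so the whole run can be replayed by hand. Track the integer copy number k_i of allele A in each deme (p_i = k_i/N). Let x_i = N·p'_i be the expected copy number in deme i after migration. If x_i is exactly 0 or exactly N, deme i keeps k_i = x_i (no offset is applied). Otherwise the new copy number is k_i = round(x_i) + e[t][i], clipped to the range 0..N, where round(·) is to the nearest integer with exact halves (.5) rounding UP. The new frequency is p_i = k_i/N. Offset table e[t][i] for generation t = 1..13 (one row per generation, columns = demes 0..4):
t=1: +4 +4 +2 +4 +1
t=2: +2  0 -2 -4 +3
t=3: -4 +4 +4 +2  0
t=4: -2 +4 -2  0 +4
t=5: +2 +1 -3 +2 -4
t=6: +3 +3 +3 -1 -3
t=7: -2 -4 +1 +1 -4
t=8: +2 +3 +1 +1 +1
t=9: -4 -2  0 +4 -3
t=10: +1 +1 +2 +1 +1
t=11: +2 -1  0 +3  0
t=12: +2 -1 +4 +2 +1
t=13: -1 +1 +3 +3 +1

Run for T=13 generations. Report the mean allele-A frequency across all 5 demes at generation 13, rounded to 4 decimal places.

0.5278

t=0: k=[72 72 0 0 0]
t=1: x=[72.0000 65.5200 6.4800 0.0000 0.0000] k=[72 70 8 0 0]
t=2: x=[71.8200 64.6000 12.8600 0.7200 0.0000] k=[72 65 11 0 0]
t=3: x=[71.3700 60.7700 14.8700 0.9900 0.0000] k=[67 65 19 3 0]
t=4: x=[66.8200 61.0400 21.7000 4.1700 0.2700] k=[65 65 20 4 4]
t=5: x=[65.0000 60.9500 22.6100 5.4400 4.0000] k=[67 62 20 7 0]
t=6: x=[66.5500 58.6700 22.6100 7.5400 0.6300] k=[70 62 26 7 0]
t=7: x=[69.2800 59.4800 27.5300 8.0800 0.6300] k=[67 55 29 9 0]
t=8: x=[65.9200 53.7400 29.5400 9.9900 0.8100] k=[68 57 31 11 2]
t=9: x=[67.0100 55.6500 31.5400 11.9900 2.8100] k=[63 54 32 16 0]
t=10: x=[62.1900 52.8300 32.5400 16.0000 1.4400] k=[63 54 35 17 2]
t=11: x=[62.1900 53.1000 35.0900 17.2700 3.3500] k=[64 52 35 20 3]
t=12: x=[62.9200 51.5500 35.1800 19.8200 4.5300] k=[65 51 39 22 6]
t=13: x=[63.7400 51.1800 38.5500 22.0900 7.4400] k=[63 52 42 25 8]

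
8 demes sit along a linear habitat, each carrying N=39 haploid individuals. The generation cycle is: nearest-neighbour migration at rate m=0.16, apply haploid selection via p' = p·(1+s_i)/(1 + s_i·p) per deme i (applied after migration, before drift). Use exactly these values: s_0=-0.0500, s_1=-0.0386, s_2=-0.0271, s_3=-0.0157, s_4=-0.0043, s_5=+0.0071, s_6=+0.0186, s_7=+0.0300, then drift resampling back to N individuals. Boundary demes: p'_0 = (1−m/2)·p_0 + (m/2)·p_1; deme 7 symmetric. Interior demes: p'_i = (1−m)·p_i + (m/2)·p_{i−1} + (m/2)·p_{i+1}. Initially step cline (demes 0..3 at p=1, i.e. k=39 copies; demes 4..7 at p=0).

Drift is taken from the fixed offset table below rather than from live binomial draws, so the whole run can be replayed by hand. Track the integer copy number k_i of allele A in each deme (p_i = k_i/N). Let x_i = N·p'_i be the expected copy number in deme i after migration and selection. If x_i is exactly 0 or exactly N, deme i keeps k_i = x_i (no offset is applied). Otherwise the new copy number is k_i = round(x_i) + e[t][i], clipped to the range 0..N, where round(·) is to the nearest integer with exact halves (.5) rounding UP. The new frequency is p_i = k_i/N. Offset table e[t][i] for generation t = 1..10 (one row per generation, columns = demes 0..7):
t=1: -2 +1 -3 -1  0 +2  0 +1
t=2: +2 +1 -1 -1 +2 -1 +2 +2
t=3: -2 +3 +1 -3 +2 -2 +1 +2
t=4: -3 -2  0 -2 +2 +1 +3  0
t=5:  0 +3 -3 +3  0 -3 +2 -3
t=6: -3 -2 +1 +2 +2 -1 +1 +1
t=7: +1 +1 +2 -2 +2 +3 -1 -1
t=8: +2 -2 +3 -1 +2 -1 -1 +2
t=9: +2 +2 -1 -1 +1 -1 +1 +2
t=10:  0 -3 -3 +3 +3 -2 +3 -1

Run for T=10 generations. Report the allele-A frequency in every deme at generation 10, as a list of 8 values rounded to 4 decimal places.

t=0: k=[39 39 39 39 0 0 0 0]
t=1: x=[39.0000 39.0000 39.0000 35.8343 3.1077 0.0000 0.0000 0.0000] k=[39 39 39 35 3 0 0 0]
t=2: x=[39.0000 39.0000 38.6712 32.6766 5.3002 0.2417 0.0000 0.0000] k=[39 39 38 32 7 0 0 0]
t=3: x=[39.0000 38.9168 37.5624 30.3742 8.4115 0.5639 0.0000 0.0000] k=[39 39 39 27 10 0 0 0]
t=4: x=[39.0000 39.0000 38.0139 26.4658 10.5268 0.8056 0.0000 0.0000] k=[39 39 38 24 13 2 0 0]
t=5: x=[39.0000 38.9168 36.9062 24.0946 12.9627 2.7380 0.1630 0.0000] k=[39 39 34 27 13 0 2 0]
t=6: x=[39.0000 38.5841 33.7157 26.3049 13.0426 1.2083 1.7099 0.1648] k=[39 37 35 28 15 0 3 1]
t=7: x=[38.8316 36.9240 34.4916 27.3914 14.8004 1.4498 2.6451 1.1937] k=[39 38 36 25 17 4 2 0]
t=8: x=[38.9158 37.8779 35.1865 25.0988 16.5589 4.9103 2.0353 0.1648] k=[39 36 38 24 19 4 1 2]
t=9: x=[38.7475 36.3028 36.6603 24.5765 18.1582 4.9907 1.3437 1.9747] k=[39 38 36 24 19 4 2 4]
t=10: x=[38.9158 37.8779 35.1047 24.4158 18.1582 5.0711 2.3605 3.9436] k=[39 35 32 27 21 3 5 3]

[1.0000, 0.8974, 0.8205, 0.6923, 0.5385, 0.0769, 0.1282, 0.0769]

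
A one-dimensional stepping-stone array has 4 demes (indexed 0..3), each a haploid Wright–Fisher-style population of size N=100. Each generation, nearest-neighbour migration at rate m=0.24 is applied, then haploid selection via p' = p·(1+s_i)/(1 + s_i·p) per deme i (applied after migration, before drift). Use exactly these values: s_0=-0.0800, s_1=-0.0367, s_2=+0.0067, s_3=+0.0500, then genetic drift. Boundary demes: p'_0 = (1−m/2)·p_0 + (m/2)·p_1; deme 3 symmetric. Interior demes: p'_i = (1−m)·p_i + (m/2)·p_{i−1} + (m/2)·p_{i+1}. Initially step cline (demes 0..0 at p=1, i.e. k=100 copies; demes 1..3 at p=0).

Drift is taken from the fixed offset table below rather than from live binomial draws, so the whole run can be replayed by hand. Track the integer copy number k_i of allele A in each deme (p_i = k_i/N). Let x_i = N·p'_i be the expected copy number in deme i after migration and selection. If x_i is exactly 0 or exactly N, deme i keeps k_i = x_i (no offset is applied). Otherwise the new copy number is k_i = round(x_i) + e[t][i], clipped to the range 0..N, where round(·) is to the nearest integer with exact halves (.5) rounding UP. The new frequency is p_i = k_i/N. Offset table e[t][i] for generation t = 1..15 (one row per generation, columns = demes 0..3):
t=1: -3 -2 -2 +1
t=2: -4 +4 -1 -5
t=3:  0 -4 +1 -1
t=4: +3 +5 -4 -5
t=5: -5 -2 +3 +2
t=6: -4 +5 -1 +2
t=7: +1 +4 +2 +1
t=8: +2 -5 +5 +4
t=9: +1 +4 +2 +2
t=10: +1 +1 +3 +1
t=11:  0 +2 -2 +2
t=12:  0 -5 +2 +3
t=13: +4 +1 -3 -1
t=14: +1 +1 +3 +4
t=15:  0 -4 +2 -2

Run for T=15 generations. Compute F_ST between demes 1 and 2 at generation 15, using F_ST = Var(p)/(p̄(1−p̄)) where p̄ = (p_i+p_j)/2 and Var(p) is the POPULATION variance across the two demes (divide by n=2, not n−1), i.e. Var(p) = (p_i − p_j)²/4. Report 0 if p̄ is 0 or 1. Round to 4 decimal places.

0.0066

t=0: k=[100 0 0 0]
t=1: x=[87.0912 11.6107 0.0000 0.0000] k=[84 10 0 0]
t=2: x=[73.5292 17.1424 1.2079 0.0000] k=[70 21 0 0]
t=3: x=[62.1800 23.6777 2.5365 0.0000] k=[62 20 4 0]
t=4: x=[54.9051 22.4621 5.4745 0.5039] k=[58 27 1 0]
t=5: x=[52.2045 26.8591 4.0257 0.1260] k=[47 25 7 2]
t=6: x=[42.3128 24.7766 8.6124 2.7265] k=[38 30 8 5]
t=7: x=[35.1174 27.5672 10.3418 5.6130] k=[36 32 12 7]
t=8: x=[33.6341 29.2995 13.8796 7.9498] k=[36 24 19 12]
t=9: x=[32.6993 24.1485 18.8620 13.3960] k=[34 28 21 15]
t=10: x=[31.4551 27.1344 21.2315 16.3773] k=[32 28 24 17]
t=11: x=[29.7485 27.2524 23.7608 18.5664] k=[30 29 22 21]
t=12: x=[28.1628 27.5278 22.8375 21.9443] k=[28 23 25 25]
t=13: x=[25.7729 23.1678 24.8846 25.9259] k=[30 24 22 25]
t=14: x=[27.5837 23.7954 22.7170 25.5571] k=[29 25 26 30]
t=15: x=[26.8510 24.8944 26.4898 30.5452] k=[27 21 28 29]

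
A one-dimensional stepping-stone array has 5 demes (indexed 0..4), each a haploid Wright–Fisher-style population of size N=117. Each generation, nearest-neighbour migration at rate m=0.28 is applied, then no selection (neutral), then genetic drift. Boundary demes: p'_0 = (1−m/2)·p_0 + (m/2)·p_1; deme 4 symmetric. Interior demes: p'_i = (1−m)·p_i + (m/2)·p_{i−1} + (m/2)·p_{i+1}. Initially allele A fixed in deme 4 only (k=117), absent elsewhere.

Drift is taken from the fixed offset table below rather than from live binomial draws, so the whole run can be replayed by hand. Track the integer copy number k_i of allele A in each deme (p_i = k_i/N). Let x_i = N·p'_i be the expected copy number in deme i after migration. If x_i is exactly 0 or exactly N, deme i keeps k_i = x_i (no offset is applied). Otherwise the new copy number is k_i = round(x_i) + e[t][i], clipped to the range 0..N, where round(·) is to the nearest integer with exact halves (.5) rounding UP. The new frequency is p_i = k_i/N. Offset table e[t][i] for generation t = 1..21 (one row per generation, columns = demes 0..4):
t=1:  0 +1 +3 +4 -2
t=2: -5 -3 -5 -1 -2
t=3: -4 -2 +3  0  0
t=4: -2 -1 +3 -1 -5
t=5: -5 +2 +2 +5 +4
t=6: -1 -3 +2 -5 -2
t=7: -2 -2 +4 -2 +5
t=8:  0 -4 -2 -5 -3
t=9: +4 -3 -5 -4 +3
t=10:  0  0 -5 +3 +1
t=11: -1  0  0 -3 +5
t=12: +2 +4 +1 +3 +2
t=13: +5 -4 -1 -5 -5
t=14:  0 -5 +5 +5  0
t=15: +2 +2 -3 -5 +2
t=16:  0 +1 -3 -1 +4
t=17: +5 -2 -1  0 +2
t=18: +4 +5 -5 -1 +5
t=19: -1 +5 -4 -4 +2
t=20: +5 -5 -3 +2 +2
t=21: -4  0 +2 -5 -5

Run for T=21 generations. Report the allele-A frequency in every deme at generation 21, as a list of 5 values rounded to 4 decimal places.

t=0: k=[0 0 0 0 117]
t=1: x=[0.0000 0.0000 0.0000 16.3800 100.6200] k=[0 0 0 20 99]
t=2: x=[0.0000 0.0000 2.8000 28.2600 87.9400] k=[0 0 0 27 86]
t=3: x=[0.0000 0.0000 3.7800 31.4800 77.7400] k=[0 0 7 31 78]
t=4: x=[0.0000 0.9800 9.3800 34.2200 71.4200] k=[0 0 12 33 66]
t=5: x=[0.0000 1.6800 13.2600 34.6800 61.3800] k=[0 4 15 40 65]
t=6: x=[0.5600 4.9800 16.9600 40.0000 61.5000] k=[0 2 19 35 60]
t=7: x=[0.2800 4.1000 18.8600 36.2600 56.5000] k=[0 2 23 34 62]
t=8: x=[0.2800 4.6600 21.6000 36.3800 58.0800] k=[0 1 20 31 55]
t=9: x=[0.1400 3.5200 18.8800 32.8200 51.6400] k=[4 1 14 29 55]
t=10: x=[3.5800 3.2400 14.2800 30.5400 51.3600] k=[4 3 9 34 52]
t=11: x=[3.8600 3.9800 11.6600 33.0200 49.4800] k=[3 4 12 30 54]
t=12: x=[3.1400 4.9800 13.4000 30.8400 50.6400] k=[5 9 14 34 53]
t=13: x=[5.5600 9.1400 16.1000 33.8600 50.3400] k=[11 5 15 29 45]
t=14: x=[10.1600 7.2400 15.5600 29.2800 42.7600] k=[10 2 21 34 43]
t=15: x=[8.8800 5.7800 20.1600 33.4400 41.7400] k=[11 8 17 28 44]
t=16: x=[10.5800 9.6800 17.2800 28.7000 41.7600] k=[11 11 14 28 46]
t=17: x=[11.0000 11.4200 15.5400 28.5600 43.4800] k=[16 9 15 29 45]
t=18: x=[15.0200 10.8200 16.1200 29.2800 42.7600] k=[19 16 11 28 48]
t=19: x=[18.5800 15.7200 14.0800 28.4200 45.2000] k=[18 21 10 24 47]
t=20: x=[18.4200 19.0400 13.5000 25.2600 43.7800] k=[23 14 11 27 46]
t=21: x=[21.7400 14.8400 13.6600 27.4200 43.3400] k=[18 15 16 22 38]

[0.1538, 0.1282, 0.1368, 0.1880, 0.3248]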